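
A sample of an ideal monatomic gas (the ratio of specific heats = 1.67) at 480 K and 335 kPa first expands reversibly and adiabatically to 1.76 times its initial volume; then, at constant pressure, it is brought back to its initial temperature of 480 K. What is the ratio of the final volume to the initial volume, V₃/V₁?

V₃/V₁ ≈ 2.57

Adiabatic step: V₂/V₁ = 1.76; T₂ = T₁·(1/1.76)^(0.67) = 328.7 K.
Isobaric step: V₃/V₂ = T₃/T₂ = 480/328.7.
V₃/V₁ = (V₂/V₁)(V₃/V₂) = 1.76 × (480/328.7) = 2.57.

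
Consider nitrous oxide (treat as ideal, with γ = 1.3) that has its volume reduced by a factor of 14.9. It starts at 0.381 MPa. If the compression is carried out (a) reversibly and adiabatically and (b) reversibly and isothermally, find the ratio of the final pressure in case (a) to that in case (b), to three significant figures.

Isothermal: P_b = P₁(V₁/V₂) = 0.381×14.9.
Adiabatic: P_a = P₁(V₁/V₂)^γ = 0.381×14.9^(1.3).
P_a/P_b = (V₁/V₂)^(γ−1) = 14.9^(0.3) = 2.249.

P_adiabatic / P_isothermal ≈ 2.25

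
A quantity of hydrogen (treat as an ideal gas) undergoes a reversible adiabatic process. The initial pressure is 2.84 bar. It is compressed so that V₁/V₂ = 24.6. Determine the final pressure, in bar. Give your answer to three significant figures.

P₂ ≈ 252 bar

Since PV^γ is constant along a reversible adiabat, P₂ = P₁ (V₁/V₂)^γ.
For a diatomic ideal gas γ = 7/5.
P₂ = 2.84 × 24.6^(7/5) = 251.6 bar.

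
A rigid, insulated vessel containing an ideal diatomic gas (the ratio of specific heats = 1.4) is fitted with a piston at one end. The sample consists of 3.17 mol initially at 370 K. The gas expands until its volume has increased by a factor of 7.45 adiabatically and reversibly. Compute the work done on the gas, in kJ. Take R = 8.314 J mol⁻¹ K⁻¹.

W ≈ -13.5 kJ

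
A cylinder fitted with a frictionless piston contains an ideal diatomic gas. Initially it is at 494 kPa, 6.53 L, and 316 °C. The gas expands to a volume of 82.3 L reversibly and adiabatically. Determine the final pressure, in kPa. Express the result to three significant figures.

P₂ ≈ 14.2 kPa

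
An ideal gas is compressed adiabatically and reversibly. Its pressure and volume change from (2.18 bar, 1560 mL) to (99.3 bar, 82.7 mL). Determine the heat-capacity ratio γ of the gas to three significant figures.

γ ≈ 1.30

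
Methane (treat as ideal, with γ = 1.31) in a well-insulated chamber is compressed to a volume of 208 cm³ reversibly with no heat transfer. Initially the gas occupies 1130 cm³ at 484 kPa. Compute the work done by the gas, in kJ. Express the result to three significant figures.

W ≈ -1.22 kJ

P₂ = P₁(V₁/V₂)^γ = 484×(1130/208)^(1.31) = 4443 kPa.
For a reversible adiabat, W_by_gas = (P₁V₁ − P₂V₂)/(γ−1).
W_by = (484000×0.00113 − 4.443×10^6×0.000208) / (0.31) = -1217 J.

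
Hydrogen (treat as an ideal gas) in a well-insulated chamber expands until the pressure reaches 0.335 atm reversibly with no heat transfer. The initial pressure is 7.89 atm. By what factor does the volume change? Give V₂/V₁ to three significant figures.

V₂/V₁ ≈ 9.55

From PV^γ = const, V₂/V₁ = (P₁/P₂)^(1/γ).
For a diatomic ideal gas γ = 7/5.
V₂/V₁ = (7.89/0.335)^(5/7) = 9.55.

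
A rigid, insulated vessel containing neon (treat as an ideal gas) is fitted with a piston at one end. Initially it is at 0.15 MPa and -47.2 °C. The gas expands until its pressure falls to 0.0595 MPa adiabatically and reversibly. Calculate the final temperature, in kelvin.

T₂ ≈ 156 K

Along an adiabat T P^((1−γ)/γ) is constant, so T₂ = T₁ (P₂/P₁)^((γ−1)/γ).
For a monatomic ideal gas γ = 5/3, so (γ−1)/γ = 2/5.
T₁ = -47.2 °C = 225.9 K.
T₂ = 225.9 × (0.0595/0.15)^(2/5) = 156.1 K.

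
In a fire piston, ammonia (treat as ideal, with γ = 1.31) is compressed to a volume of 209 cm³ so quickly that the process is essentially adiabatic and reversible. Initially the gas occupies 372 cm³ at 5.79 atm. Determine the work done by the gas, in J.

W ≈ -138 J

P₂ = P₁(V₁/V₂)^γ = 5.79×(372/209)^(1.31) = 12.32 atm.
For a reversible adiabat, W_by_gas = (P₁V₁ − P₂V₂)/(γ−1).
W_by = (586700×0.000372 − 1.249×10^6×0.000209) / (0.31) = -137.8 J.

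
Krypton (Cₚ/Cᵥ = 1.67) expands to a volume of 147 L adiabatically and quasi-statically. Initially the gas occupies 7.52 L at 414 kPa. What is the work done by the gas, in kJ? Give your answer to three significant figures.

W ≈ 4.01 kJ

P₂ = P₁(V₁/V₂)^γ = 414×(7.52/147)^(1.67) = 2.89 kPa.
For a reversible adiabat, W_by_gas = (P₁V₁ − P₂V₂)/(γ−1).
W_by = (414000×0.00752 − 2890×0.147) / (0.67) = 4013 J.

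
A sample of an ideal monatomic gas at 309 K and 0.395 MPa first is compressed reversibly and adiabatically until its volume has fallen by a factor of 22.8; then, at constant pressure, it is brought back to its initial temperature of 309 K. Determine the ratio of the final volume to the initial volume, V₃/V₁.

V₃/V₁ ≈ 0.00545

For a monatomic ideal gas γ = 5/3.
Adiabatic step: V₂/V₁ = 0.04386; T₂ = T₁·22.8^(2/3) = 2485 K.
Isobaric step: V₃/V₂ = T₃/T₂ = 309/2485.
V₃/V₁ = (V₂/V₁)(V₃/V₂) = 0.04386 × (309/2485) = 0.005455.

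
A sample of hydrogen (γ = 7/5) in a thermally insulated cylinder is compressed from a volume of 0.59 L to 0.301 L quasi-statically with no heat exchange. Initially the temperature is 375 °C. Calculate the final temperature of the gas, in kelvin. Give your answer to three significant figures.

Adiabatic: T₁V₁^(γ−1) = T₂V₂^(γ−1) ⇒ T₂ = T₁ (V₁/V₂)^(γ−1).
T₁ = 375 °C = 648.1 K.
T₂ = 648.1 × (0.59/0.301)^(2/5) = 848.4 K.

T₂ ≈ 848 K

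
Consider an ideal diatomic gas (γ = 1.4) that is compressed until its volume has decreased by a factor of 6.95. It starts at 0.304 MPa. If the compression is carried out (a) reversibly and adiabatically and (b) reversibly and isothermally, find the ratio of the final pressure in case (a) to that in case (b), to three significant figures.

Isothermal: P_b = P₁(V₁/V₂) = 0.304×6.95.
Adiabatic: P_a = P₁(V₁/V₂)^γ = 0.304×6.95^(1.4).
P_a/P_b = (V₁/V₂)^(γ−1) = 6.95^(0.4) = 2.172.

P_adiabatic / P_isothermal ≈ 2.17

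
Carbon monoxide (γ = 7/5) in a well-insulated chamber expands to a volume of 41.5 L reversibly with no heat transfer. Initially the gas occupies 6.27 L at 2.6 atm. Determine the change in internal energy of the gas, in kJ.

P₂ = P₁(V₁/V₂)^γ = 2.6×(6.27/41.5)^(7/5) = 0.1845 atm.
For a reversible adiabat, W_by_gas = (P₁V₁ − P₂V₂)/(γ−1).
W_by = (263400×0.00627 − 18690×0.0415) / (2/5) = 2190 J.
Q = 0 ⇒ ΔU = −W_by = -2190 J.

ΔU ≈ -2.19 kJ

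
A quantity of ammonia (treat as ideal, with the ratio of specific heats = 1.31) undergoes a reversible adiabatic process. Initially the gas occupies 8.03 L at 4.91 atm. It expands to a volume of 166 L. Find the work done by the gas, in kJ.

P₂ = P₁(V₁/V₂)^γ = 4.91×(8.03/166)^(1.31) = 0.09288 atm.
For a reversible adiabat, W_by_gas = (P₁V₁ − P₂V₂)/(γ−1).
W_by = (497500×0.00803 − 9411×0.166) / (0.31) = 7848 J.

W ≈ 7.85 kJ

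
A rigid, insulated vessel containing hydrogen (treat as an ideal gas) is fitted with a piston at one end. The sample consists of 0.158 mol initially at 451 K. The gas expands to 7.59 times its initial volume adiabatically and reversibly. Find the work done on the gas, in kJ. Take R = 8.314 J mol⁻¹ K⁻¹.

For a reversible adiabat TV^(γ−1) is constant, so T₂ = T₁ (V₁/V₂)^(γ−1).
γ = 7/5 for a diatomic ideal gas, so γ−1 = 2/5.
T₂ = 451 × (1/7.59)^(2/5) = 200.5 K.
Q = 0, so ΔU = W_on_gas = nCᵥΔT with Cᵥ = R/(γ−1) = 20.79 J/(mol·K).
ΔU = 0.158 × 20.79 × (200.5 − 451) = -822.7 J.

W ≈ -0.823 kJ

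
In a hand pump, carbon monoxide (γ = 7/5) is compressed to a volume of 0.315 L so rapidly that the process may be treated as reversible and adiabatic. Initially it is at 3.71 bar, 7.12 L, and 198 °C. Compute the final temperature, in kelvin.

T₂ ≈ 1640 K

For a reversible adiabat TV^(γ−1) is constant, so T₂ = T₁ (V₁/V₂)^(γ−1).
T₁ = 198 °C = 471.1 K.
T₂ = 471.1 × (7.12/0.315)^(2/5) = 1640 K.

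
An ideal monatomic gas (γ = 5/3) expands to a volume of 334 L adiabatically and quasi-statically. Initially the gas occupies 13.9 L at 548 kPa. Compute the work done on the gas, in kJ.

W ≈ -10.1 kJ

P₂ = P₁(V₁/V₂)^γ = 548×(13.9/334)^(5/3) = 2.739 kPa.
For a reversible adiabat, W_by_gas = (P₁V₁ − P₂V₂)/(γ−1).
W_by = (548000×0.0139 − 2739×0.334) / (2/3) = 10050 J.
W_on_gas = −W_by = -10050 J.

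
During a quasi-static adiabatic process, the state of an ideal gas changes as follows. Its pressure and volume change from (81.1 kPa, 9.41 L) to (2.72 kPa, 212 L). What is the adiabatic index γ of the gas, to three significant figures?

γ ≈ 1.09

PV^γ = const ⇒ γ = ln(P₂/P₁) / ln(V₁/V₂).
γ = ln(2.72/81.1) / ln(9.41/212) = 1.09.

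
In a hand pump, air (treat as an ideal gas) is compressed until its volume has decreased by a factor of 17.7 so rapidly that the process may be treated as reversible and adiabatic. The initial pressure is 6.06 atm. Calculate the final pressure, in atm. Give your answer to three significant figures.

P₂ ≈ 339 atm

Adiabatic: P₁V₁^γ = P₂V₂^γ ⇒ P₂ = P₁ (V₁/V₂)^γ.
For a diatomic ideal gas γ = 7/5.
P₂ = 6.06 × 17.7^(7/5) = 338.6 atm.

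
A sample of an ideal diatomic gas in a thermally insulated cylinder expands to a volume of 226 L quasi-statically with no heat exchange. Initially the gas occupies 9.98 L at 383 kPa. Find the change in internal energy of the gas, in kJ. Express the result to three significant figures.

ΔU ≈ -6.81 kJ

γ = 7/5 for a diatomic ideal gas.
P₂ = P₁(V₁/V₂)^γ = 383×(9.98/226)^(7/5) = 4.855 kPa.
For a reversible adiabat, W_by_gas = (P₁V₁ − P₂V₂)/(γ−1).
W_by = (383000×0.00998 − 4855×0.226) / (2/5) = 6813 J.
Q = 0 ⇒ ΔU = −W_by = -6813 J.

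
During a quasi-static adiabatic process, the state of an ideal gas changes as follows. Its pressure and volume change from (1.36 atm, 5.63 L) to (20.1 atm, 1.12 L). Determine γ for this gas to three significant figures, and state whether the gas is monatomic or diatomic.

PV^γ = const ⇒ γ = ln(P₂/P₁) / ln(V₁/V₂).
γ = ln(20.1/1.36) / ln(5.63/1.12) = 1.668.
γ ≈ 1.67 is close to 5/3, so the gas is monatomic.

γ ≈ 1.67; monatomic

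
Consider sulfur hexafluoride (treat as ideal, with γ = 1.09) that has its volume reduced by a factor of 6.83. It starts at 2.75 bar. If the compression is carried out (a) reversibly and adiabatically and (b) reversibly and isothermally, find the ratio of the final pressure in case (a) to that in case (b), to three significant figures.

Isothermal: P_b = P₁(V₁/V₂) = 2.75×6.83.
Adiabatic: P_a = P₁(V₁/V₂)^γ = 2.75×6.83^(1.09).
P_a/P_b = (V₁/V₂)^(γ−1) = 6.83^(0.09) = 1.189.

P_adiabatic / P_isothermal ≈ 1.19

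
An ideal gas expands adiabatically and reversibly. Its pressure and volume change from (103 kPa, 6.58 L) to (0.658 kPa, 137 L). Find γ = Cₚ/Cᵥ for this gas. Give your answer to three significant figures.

PV^γ = const ⇒ γ = ln(P₂/P₁) / ln(V₁/V₂).
γ = ln(0.658/103) / ln(6.58/137) = 1.664.

γ ≈ 1.66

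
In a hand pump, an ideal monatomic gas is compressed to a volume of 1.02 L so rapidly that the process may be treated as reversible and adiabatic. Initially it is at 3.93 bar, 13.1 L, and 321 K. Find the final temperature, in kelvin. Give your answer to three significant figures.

Adiabatic: T₁V₁^(γ−1) = T₂V₂^(γ−1) ⇒ T₂ = T₁ (V₁/V₂)^(γ−1).
γ = 5/3 for a monatomic ideal gas.
T₂ = 321 × (13.1/1.02)^(2/3) = 1760 K.

T₂ ≈ 1760 K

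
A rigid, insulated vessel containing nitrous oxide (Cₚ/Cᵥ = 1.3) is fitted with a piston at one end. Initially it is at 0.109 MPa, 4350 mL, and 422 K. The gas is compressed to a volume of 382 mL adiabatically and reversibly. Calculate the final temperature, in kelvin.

For a reversible adiabat TV^(γ−1) is constant, so T₂ = T₁ (V₁/V₂)^(γ−1).
T₂ = 422 × (4350/382)^(0.3) = 875.5 K.

T₂ ≈ 875 K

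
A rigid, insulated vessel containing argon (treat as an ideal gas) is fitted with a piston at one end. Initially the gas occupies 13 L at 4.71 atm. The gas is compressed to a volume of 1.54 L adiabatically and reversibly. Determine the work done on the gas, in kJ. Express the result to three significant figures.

W ≈ 29.3 kJ

γ = 5/3 for a monatomic ideal gas.
P₂ = P₁(V₁/V₂)^γ = 4.71×(13/1.54)^(5/3) = 164.8 atm.
For a reversible adiabat, W_by_gas = (P₁V₁ − P₂V₂)/(γ−1).
W_by = (477200×0.013 − 1.67×10^7×0.00154) / (2/3) = -29280 J.
W_on_gas = −W_by = 29280 J.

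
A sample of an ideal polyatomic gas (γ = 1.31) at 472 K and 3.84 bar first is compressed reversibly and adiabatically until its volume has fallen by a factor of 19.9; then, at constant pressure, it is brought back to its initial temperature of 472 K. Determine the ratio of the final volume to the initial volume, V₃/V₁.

V₃/V₁ ≈ 0.0199

Adiabatic step: V₂/V₁ = 0.05025; T₂ = T₁·19.9^(0.31) = 1193 K.
Isobaric step: V₃/V₂ = T₃/T₂ = 472/1193.
V₃/V₁ = (V₂/V₁)(V₃/V₂) = 0.05025 × (472/1193) = 0.01988.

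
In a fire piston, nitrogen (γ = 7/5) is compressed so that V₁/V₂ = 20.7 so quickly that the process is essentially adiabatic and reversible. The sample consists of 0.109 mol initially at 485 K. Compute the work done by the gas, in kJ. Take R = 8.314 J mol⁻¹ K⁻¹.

For a reversible adiabat TV^(γ−1) is constant, so T₂ = T₁ (V₁/V₂)^(γ−1).
T₂ = 485 × 20.7^(2/5) = 1630 K.
Q = 0, so ΔU = W_on_gas = nCᵥΔT with Cᵥ = R/(γ−1) = 20.79 J/(mol·K).
ΔU = 0.109 × 20.79 × (1630 − 485) = 2594 J.
Work done by the gas = −ΔU = -2594 J.

W ≈ -2.59 kJ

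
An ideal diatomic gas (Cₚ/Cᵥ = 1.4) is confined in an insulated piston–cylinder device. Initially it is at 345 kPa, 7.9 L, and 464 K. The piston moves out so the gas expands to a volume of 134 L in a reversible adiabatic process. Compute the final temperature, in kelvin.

For a reversible adiabat TV^(γ−1) is constant, so T₂ = T₁ (V₁/V₂)^(γ−1).
T₂ = 464 × (7.9/134)^(0.4) = 149.5 K.

T₂ ≈ 150 K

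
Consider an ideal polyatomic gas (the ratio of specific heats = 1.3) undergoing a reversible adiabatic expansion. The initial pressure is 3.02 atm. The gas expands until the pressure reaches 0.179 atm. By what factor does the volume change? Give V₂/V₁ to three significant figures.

From PV^γ = const, V₂/V₁ = (P₁/P₂)^(1/γ).
V₂/V₁ = (3.02/0.179)^(0.769) = 8.79.

V₂/V₁ ≈ 8.79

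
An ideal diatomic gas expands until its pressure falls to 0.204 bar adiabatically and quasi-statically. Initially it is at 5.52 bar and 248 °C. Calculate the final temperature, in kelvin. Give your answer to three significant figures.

T₂ ≈ 203 K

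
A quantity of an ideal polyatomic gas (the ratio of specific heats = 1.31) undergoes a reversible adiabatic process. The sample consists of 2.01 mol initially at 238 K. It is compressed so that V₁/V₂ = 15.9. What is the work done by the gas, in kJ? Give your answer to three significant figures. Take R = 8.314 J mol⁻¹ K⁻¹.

For a reversible adiabat TV^(γ−1) is constant, so T₂ = T₁ (V₁/V₂)^(γ−1).
T₂ = 238 × 15.9^(0.31) = 561.1 K.
Q = 0, so ΔU = W_on_gas = nCᵥΔT with Cᵥ = R/(γ−1) = 26.82 J/(mol·K).
ΔU = 2.01 × 26.82 × (561.1 − 238) = 17420 J.
Work done by the gas = −ΔU = -17420 J.

W ≈ -17.4 kJ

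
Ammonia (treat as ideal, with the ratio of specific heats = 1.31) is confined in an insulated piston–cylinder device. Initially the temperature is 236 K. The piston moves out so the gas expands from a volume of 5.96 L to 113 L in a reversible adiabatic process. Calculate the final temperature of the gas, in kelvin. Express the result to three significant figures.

Adiabatic: T₁V₁^(γ−1) = T₂V₂^(γ−1) ⇒ T₂ = T₁ (V₁/V₂)^(γ−1).
T₂ = 236 × (5.96/113)^(0.31) = 94.79 K.

T₂ ≈ 94.8 K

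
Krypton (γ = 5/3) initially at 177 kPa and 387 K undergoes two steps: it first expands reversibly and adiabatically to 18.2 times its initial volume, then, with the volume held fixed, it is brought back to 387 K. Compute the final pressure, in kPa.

Adiabatic step (PV^γ = const): P₂ = 177×(1/18.2)^(5/3) = 1.406 kPa; T₂ = 387×(1/18.2)^(2/3) = 55.93 K.
Isochoric: P₃ = P₂(T₃/T₂) = 1.406 × (387/55.93) = 9.725 kPa.

P₃ ≈ 9.73 kPa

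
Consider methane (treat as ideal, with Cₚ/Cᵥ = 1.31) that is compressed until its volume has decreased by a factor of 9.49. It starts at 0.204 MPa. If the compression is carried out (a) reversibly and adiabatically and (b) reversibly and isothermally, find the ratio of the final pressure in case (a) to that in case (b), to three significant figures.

P_adiabatic / P_isothermal ≈ 2.01

Isothermal: P_b = P₁(V₁/V₂) = 0.204×9.49.
Adiabatic: P_a = P₁(V₁/V₂)^γ = 0.204×9.49^(1.31).
P_a/P_b = (V₁/V₂)^(γ−1) = 9.49^(0.31) = 2.009.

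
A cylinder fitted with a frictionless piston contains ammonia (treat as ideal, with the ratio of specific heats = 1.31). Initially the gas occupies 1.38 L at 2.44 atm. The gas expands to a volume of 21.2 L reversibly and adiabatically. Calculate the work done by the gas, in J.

P₂ = P₁(V₁/V₂)^γ = 2.44×(1.38/21.2)^(1.31) = 0.0681 atm.
For a reversible adiabat, W_by_gas = (P₁V₁ − P₂V₂)/(γ−1).
W_by = (247200×0.00138 − 6900×0.0212) / (0.31) = 628.7 J.

W ≈ 629 J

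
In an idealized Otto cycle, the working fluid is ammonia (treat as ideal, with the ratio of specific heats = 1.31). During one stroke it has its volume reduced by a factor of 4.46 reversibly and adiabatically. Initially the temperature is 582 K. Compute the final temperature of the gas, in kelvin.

Adiabatic: T₁V₁^(γ−1) = T₂V₂^(γ−1) ⇒ T₂ = T₁ (V₁/V₂)^(γ−1).
T₂ = 582 × 4.46^(0.31) = 925.2 K.

T₂ ≈ 925 K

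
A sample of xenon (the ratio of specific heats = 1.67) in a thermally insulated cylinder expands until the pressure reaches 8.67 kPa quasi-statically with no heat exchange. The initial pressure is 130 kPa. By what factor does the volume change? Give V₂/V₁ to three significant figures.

From PV^γ = const, V₂/V₁ = (P₁/P₂)^(1/γ).
V₂/V₁ = (130/8.67)^(0.599) = 5.06.

V₂/V₁ ≈ 5.06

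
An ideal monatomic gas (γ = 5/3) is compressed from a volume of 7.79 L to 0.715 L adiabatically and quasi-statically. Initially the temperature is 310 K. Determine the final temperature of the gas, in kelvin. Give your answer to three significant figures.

Adiabatic: T₁V₁^(γ−1) = T₂V₂^(γ−1) ⇒ T₂ = T₁ (V₁/V₂)^(γ−1).
T₂ = 310 × (7.79/0.715)^(2/3) = 1524 K.

T₂ ≈ 1520 K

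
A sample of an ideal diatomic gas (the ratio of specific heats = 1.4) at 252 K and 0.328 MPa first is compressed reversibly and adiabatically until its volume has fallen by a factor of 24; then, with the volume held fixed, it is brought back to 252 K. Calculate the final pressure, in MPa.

P₃ ≈ 7.87 MPa

Adiabatic step (PV^γ = const): P₂ = 0.328×24^(1.4) = 28.07 MPa; T₂ = 252×24^(0.4) = 898.4 K.
Isochoric: P₃ = P₂(T₃/T₂) = 28.07 × (252/898.4) = 7.872 MPa.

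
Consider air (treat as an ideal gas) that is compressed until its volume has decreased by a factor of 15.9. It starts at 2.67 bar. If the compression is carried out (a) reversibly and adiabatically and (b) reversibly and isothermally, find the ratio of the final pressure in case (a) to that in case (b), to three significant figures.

P_adiabatic / P_isothermal ≈ 3.02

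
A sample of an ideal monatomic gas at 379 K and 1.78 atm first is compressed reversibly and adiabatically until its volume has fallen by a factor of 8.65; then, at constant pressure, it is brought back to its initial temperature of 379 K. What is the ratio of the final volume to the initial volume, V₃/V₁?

For a monatomic ideal gas γ = 5/3.
Adiabatic step: V₂/V₁ = 0.1156; T₂ = T₁·8.65^(2/3) = 1597 K.
Isobaric step: V₃/V₂ = T₃/T₂ = 379/1597.
V₃/V₁ = (V₂/V₁)(V₃/V₂) = 0.1156 × (379/1597) = 0.02744.

V₃/V₁ ≈ 0.0274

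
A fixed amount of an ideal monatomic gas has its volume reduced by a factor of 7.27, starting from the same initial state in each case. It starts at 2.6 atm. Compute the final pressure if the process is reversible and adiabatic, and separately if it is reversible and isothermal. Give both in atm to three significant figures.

adiabatic: 70.9 atm; isothermal: 18.9 atm

For a monatomic ideal gas γ = 5/3.
Isothermal: P₂ = P₁(V₁/V₂) = 2.6×7.27 = 18.9 atm.
Adiabatic: P₂ = P₁(V₁/V₂)^γ = 2.6×7.27^(5/3) = 70.94 atm.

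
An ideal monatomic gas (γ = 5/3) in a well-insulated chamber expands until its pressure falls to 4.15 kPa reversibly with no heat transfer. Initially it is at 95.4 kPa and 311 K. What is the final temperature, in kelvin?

T₂ ≈ 88.7 K

Along an adiabat T P^((1−γ)/γ) is constant, so T₂ = T₁ (P₂/P₁)^((γ−1)/γ).
T₂ = 311 × (4.15/95.4)^(2/5) = 88.75 K.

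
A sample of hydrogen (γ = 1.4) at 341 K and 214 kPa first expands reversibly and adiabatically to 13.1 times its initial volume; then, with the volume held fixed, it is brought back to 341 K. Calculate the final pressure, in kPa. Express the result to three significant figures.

P₃ ≈ 16.3 kPa

Adiabatic step (PV^γ = const): P₂ = 214×(1/13.1)^(1.4) = 5.838 kPa; T₂ = 341×(1/13.1)^(0.4) = 121.9 K.
Isochoric: P₃ = P₂(T₃/T₂) = 5.838 × (341/121.9) = 16.34 kPa.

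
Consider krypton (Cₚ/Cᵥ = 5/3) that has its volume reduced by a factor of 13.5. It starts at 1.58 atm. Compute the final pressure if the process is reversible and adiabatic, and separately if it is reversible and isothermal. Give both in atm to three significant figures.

adiabatic: 121 atm; isothermal: 21.3 atm

Isothermal: P₂ = P₁(V₁/V₂) = 1.58×13.5 = 21.33 atm.
Adiabatic: P₂ = P₁(V₁/V₂)^γ = 1.58×13.5^(5/3) = 120.9 atm.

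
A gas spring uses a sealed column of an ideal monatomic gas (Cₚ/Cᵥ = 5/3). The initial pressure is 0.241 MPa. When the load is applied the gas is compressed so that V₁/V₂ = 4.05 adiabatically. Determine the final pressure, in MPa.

P₂ ≈ 2.48 MPa

Adiabatic: P₁V₁^γ = P₂V₂^γ ⇒ P₂ = P₁ (V₁/V₂)^γ.
P₂ = 0.241 × 4.05^(5/3) = 2.48 MPa.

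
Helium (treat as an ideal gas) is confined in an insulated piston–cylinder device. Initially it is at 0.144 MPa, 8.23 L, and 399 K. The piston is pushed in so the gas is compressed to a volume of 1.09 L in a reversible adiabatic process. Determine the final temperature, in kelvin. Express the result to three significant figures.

T₂ ≈ 1540 K

Adiabatic: T₁V₁^(γ−1) = T₂V₂^(γ−1) ⇒ T₂ = T₁ (V₁/V₂)^(γ−1).
γ = 5/3 for a monatomic ideal gas.
T₂ = 399 × (8.23/1.09)^(2/3) = 1536 K.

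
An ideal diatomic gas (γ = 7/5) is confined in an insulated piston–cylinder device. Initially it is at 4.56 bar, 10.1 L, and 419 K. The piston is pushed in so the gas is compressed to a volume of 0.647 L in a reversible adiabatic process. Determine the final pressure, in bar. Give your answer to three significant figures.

P₂ ≈ 214 bar

Adiabatic: P₁V₁^γ = P₂V₂^γ ⇒ P₂ = P₁ (V₁/V₂)^γ.
P₂ = 4.56 × (10.1/0.647)^(7/5) = 213.7 bar.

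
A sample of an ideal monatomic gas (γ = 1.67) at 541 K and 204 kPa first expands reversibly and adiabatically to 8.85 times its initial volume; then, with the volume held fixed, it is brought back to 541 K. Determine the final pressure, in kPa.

P₃ ≈ 23.1 kPa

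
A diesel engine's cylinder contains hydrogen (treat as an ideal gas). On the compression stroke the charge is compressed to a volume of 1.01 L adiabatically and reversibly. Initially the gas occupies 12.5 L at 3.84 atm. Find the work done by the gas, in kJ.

W ≈ -21.1 kJ

γ = 7/5 for a diatomic ideal gas.
P₂ = P₁(V₁/V₂)^γ = 3.84×(12.5/1.01)^(7/5) = 130 atm.
For a reversible adiabat, W_by_gas = (P₁V₁ − P₂V₂)/(γ−1).
W_by = (389100×0.0125 − 1.317×10^7×0.00101) / (2/5) = -21100 J.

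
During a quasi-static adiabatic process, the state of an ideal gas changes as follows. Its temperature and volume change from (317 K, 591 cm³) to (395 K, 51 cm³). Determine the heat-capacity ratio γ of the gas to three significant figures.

γ ≈ 1.09

TV^(γ−1) = const ⇒ γ − 1 = ln(T₂/T₁) / ln(V₁/V₂).
γ = 1 + ln(395/317) / ln(591/51) = 1.09.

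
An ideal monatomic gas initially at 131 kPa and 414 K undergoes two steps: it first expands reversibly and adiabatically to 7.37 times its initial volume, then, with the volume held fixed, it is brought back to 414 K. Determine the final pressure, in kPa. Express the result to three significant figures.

P₃ ≈ 17.8 kPa

For a monatomic ideal gas γ = 5/3.
Adiabatic step (PV^γ = const): P₂ = 131×(1/7.37)^(5/3) = 4.693 kPa; T₂ = 414×(1/7.37)^(2/3) = 109.3 K.
Isochoric: P₃ = P₂(T₃/T₂) = 4.693 × (414/109.3) = 17.77 kPa.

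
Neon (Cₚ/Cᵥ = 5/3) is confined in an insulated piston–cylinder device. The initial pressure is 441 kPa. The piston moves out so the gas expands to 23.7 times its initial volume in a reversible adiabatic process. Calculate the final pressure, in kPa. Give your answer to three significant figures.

Adiabatic: P₁V₁^γ = P₂V₂^γ ⇒ P₂ = P₁ (V₁/V₂)^γ.
P₂ = 441 × (1/23.7)^(5/3) = 2.255 kPa.

P₂ ≈ 2.26 kPa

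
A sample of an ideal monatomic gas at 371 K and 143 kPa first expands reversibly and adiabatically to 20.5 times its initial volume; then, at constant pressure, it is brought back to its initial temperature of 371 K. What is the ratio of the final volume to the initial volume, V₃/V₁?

For a monatomic ideal gas γ = 5/3.
Adiabatic step: V₂/V₁ = 20.5; T₂ = T₁·(1/20.5)^(2/3) = 49.53 K.
Isobaric step: V₃/V₂ = T₃/T₂ = 371/49.53.
V₃/V₁ = (V₂/V₁)(V₃/V₂) = 20.5 × (371/49.53) = 153.6.

V₃/V₁ ≈ 154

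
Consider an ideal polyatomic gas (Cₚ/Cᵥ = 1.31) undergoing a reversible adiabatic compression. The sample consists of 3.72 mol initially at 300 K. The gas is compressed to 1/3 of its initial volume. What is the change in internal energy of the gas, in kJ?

ΔU ≈ 12.1 kJ

Adiabatic: T₁V₁^(γ−1) = T₂V₂^(γ−1) ⇒ T₂ = T₁ (V₁/V₂)^(γ−1).
T₂ = 300 × 3^(0.31) = 421.7 K.
Q = 0, so ΔU = W_on_gas = nCᵥΔT with Cᵥ = R/(γ−1) = 26.82 J/(mol·K).
ΔU = 3.72 × 26.82 × (421.7 − 300) = 12140 J.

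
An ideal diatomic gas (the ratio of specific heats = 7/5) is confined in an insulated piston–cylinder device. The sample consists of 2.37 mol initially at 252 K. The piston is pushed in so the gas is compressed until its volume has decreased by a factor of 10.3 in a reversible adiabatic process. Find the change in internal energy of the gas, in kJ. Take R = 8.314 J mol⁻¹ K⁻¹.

For a reversible adiabat TV^(γ−1) is constant, so T₂ = T₁ (V₁/V₂)^(γ−1).
T₂ = 252 × 10.3^(2/5) = 640.5 K.
Q = 0, so ΔU = W_on_gas = nCᵥΔT with Cᵥ = R/(γ−1) = 20.79 J/(mol·K).
ΔU = 2.37 × 20.79 × (640.5 − 252) = 19140 J.

ΔU ≈ 19.1 kJ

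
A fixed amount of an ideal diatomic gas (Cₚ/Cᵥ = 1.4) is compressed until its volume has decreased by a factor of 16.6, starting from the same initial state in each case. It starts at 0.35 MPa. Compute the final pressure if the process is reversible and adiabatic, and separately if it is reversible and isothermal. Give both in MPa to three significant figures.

Isothermal: P₂ = P₁(V₁/V₂) = 0.35×16.6 = 5.81 MPa.
Adiabatic: P₂ = P₁(V₁/V₂)^γ = 0.35×16.6^(1.4) = 17.87 MPa.

adiabatic: 17.9 MPa; isothermal: 5.81 MPa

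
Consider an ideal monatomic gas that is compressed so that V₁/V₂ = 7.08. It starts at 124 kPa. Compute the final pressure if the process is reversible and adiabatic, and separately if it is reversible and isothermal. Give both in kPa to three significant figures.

adiabatic: 3240 kPa; isothermal: 878 kPa

For a monatomic ideal gas γ = 5/3.
Isothermal: P₂ = P₁(V₁/V₂) = 124×7.08 = 877.9 kPa.
Adiabatic: P₂ = P₁(V₁/V₂)^γ = 124×7.08^(5/3) = 3237 kPa.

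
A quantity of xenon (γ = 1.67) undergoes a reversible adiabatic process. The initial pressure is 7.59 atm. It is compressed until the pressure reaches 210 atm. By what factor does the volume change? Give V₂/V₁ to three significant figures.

V₂/V₁ ≈ 0.137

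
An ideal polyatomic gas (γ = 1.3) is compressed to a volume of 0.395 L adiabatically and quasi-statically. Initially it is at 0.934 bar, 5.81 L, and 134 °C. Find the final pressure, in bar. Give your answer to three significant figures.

Adiabatic: P₁V₁^γ = P₂V₂^γ ⇒ P₂ = P₁ (V₁/V₂)^γ.
P₂ = 0.934 × (5.81/0.395)^(1.3) = 30.78 bar.

P₂ ≈ 30.8 bar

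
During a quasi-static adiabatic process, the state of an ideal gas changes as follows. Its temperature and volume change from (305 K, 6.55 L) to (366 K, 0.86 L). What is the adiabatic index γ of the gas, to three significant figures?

TV^(γ−1) = const ⇒ γ − 1 = ln(T₂/T₁) / ln(V₁/V₂).
γ = 1 + ln(366/305) / ln(6.55/0.86) = 1.09.

γ ≈ 1.09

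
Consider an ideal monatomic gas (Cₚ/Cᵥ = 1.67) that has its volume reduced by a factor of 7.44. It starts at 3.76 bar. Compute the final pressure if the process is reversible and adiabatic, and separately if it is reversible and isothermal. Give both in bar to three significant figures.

adiabatic: 107 bar; isothermal: 28.0 bar

Isothermal: P₂ = P₁(V₁/V₂) = 3.76×7.44 = 27.97 bar.
Adiabatic: P₂ = P₁(V₁/V₂)^γ = 3.76×7.44^(1.67) = 107.3 bar.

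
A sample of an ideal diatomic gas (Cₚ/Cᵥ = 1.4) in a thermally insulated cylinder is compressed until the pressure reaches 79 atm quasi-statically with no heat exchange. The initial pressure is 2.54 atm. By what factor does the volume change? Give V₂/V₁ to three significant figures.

V₂/V₁ ≈ 0.0858

From PV^γ = const, V₂/V₁ = (P₁/P₂)^(1/γ).
V₂/V₁ = (2.54/79)^(0.714) = 0.08585.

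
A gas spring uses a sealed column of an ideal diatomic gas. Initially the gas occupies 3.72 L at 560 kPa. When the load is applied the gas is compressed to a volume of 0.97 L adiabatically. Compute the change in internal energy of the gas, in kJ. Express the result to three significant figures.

γ = 7/5 for a diatomic ideal gas.
P₂ = P₁(V₁/V₂)^γ = 560×(3.72/0.97)^(7/5) = 3677 kPa.
For a reversible adiabat, W_by_gas = (P₁V₁ − P₂V₂)/(γ−1).
W_by = (560000×0.00372 − 3.677×10^6×0.00097) / (2/5) = -3708 J.
Q = 0 ⇒ ΔU = −W_by = 3708 J.

ΔU ≈ 3.71 kJ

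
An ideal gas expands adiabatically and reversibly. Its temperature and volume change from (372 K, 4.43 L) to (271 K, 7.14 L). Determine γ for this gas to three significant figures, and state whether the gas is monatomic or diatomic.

γ ≈ 1.66; monatomic

TV^(γ−1) = const ⇒ γ − 1 = ln(T₂/T₁) / ln(V₁/V₂).
γ = 1 + ln(271/372) / ln(4.43/7.14) = 1.664.
γ ≈ 1.66 is close to 5/3, so the gas is monatomic.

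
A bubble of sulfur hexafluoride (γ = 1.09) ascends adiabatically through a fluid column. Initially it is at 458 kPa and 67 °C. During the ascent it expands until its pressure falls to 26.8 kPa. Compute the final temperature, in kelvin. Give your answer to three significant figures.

Adiabatic: T₂/T₁ = (P₂/P₁)^((γ−1)/γ).
T₁ = 67 °C = 340.1 K.
T₂ = 340.1 × (26.8/458)^(0.0826) = 269.1 K.

T₂ ≈ 269 K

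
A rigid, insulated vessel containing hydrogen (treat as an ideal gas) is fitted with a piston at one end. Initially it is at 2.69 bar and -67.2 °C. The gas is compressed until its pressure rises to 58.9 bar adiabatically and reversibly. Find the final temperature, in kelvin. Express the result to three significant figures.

T₂ ≈ 497 K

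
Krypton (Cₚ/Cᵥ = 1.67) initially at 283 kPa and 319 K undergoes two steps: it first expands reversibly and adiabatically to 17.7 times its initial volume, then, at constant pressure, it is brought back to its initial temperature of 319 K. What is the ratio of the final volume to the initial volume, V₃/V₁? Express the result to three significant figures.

Adiabatic step: V₂/V₁ = 17.7; T₂ = T₁·(1/17.7)^(0.67) = 46.52 K.
Isobaric step: V₃/V₂ = T₃/T₂ = 319/46.52.
V₃/V₁ = (V₂/V₁)(V₃/V₂) = 17.7 × (319/46.52) = 121.4.

V₃/V₁ ≈ 121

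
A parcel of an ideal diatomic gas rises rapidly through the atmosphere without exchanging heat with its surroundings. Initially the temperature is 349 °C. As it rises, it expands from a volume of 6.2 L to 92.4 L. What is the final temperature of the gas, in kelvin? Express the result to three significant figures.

T₂ ≈ 211 K

For a reversible adiabat TV^(γ−1) is constant, so T₂ = T₁ (V₁/V₂)^(γ−1).
For a diatomic ideal gas γ = 7/5, so γ−1 = 2/5.
T₁ = 349 °C = 622.1 K.
T₂ = 622.1 × (6.2/92.4)^(2/5) = 211.1 K.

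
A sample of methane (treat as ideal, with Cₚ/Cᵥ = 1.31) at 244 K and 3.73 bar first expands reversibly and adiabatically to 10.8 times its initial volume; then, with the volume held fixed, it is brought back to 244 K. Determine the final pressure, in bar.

Adiabatic step (PV^γ = const): P₂ = 3.73×(1/10.8)^(1.31) = 0.1652 bar; T₂ = 244×(1/10.8)^(0.31) = 116.7 K.
Isochoric: P₃ = P₂(T₃/T₂) = 0.1652 × (244/116.7) = 0.3454 bar.

P₃ ≈ 0.345 bar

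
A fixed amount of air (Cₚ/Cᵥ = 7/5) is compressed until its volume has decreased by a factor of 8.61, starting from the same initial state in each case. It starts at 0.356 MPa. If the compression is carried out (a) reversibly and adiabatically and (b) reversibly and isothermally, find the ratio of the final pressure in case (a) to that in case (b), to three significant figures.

Isothermal: P_b = P₁(V₁/V₂) = 0.356×8.61.
Adiabatic: P_a = P₁(V₁/V₂)^γ = 0.356×8.61^(7/5).
P_a/P_b = (V₁/V₂)^(γ−1) = 8.61^(2/5) = 2.366.

P_adiabatic / P_isothermal ≈ 2.37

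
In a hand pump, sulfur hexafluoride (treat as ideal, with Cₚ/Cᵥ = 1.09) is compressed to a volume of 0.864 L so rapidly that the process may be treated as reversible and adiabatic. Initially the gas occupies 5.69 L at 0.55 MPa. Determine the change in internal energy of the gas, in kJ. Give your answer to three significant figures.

P₂ = P₁(V₁/V₂)^γ = 0.55×(5.69/0.864)^(1.09) = 4.292 MPa.
For a reversible adiabat, W_by_gas = (P₁V₁ − P₂V₂)/(γ−1).
W_by = (550000×0.00569 − 4.292×10^6×0.000864) / (0.09) = -6429 J.
Q = 0 ⇒ ΔU = −W_by = 6429 J.

ΔU ≈ 6.43 kJ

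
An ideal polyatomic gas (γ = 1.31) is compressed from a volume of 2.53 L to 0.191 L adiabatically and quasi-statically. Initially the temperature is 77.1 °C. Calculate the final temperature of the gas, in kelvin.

For a reversible adiabat TV^(γ−1) is constant, so T₂ = T₁ (V₁/V₂)^(γ−1).
T₁ = 77.1 °C = 350.2 K.
T₂ = 350.2 × (2.53/0.191)^(0.31) = 780.2 K.

T₂ ≈ 780 K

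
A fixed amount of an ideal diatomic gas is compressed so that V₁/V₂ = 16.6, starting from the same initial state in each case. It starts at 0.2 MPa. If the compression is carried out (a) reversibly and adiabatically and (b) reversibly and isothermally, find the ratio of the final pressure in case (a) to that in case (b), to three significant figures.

For a diatomic ideal gas γ = 7/5.
Isothermal: P_b = P₁(V₁/V₂) = 0.2×16.6.
Adiabatic: P_a = P₁(V₁/V₂)^γ = 0.2×16.6^(7/5).
P_a/P_b = (V₁/V₂)^(γ−1) = 16.6^(2/5) = 3.076.

P_adiabatic / P_isothermal ≈ 3.08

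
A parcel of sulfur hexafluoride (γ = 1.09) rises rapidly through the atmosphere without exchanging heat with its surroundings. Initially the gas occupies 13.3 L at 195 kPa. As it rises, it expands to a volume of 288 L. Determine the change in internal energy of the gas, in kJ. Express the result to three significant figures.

ΔU ≈ -6.97 kJ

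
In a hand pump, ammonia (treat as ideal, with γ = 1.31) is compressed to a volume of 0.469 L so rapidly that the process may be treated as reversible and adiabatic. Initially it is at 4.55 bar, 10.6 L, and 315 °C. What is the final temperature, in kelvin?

Adiabatic: T₁V₁^(γ−1) = T₂V₂^(γ−1) ⇒ T₂ = T₁ (V₁/V₂)^(γ−1).
T₁ = 315 °C = 588.1 K.
T₂ = 588.1 × (10.6/0.469)^(0.31) = 1546 K.

T₂ ≈ 1550 K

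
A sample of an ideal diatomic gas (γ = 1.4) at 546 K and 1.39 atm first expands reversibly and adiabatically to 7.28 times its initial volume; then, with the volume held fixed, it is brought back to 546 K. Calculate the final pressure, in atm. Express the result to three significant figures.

Adiabatic step (PV^γ = const): P₂ = 1.39×(1/7.28)^(1.4) = 0.0863 atm; T₂ = 546×(1/7.28)^(0.4) = 246.8 K.
Isochoric: P₃ = P₂(T₃/T₂) = 0.0863 × (546/246.8) = 0.1909 atm.

P₃ ≈ 0.191 atm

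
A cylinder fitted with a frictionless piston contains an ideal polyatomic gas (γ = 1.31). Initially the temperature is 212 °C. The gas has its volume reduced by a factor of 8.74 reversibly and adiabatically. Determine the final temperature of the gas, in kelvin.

T₂ ≈ 950 K

For a reversible adiabat TV^(γ−1) is constant, so T₂ = T₁ (V₁/V₂)^(γ−1).
T₁ = 212 °C = 485.1 K.
T₂ = 485.1 × 8.74^(0.31) = 950 K.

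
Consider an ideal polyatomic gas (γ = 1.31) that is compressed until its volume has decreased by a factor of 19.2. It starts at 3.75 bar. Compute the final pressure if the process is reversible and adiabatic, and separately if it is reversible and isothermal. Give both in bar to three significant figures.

adiabatic: 180 bar; isothermal: 72.0 bar

Isothermal: P₂ = P₁(V₁/V₂) = 3.75×19.2 = 72 bar.
Adiabatic: P₂ = P₁(V₁/V₂)^γ = 3.75×19.2^(1.31) = 180 bar.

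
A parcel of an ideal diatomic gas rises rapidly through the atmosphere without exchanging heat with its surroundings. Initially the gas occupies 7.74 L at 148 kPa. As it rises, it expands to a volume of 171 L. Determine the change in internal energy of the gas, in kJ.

γ = 7/5 for a diatomic ideal gas.
P₂ = P₁(V₁/V₂)^γ = 148×(7.74/171)^(7/5) = 1.942 kPa.
For a reversible adiabat, W_by_gas = (P₁V₁ − P₂V₂)/(γ−1).
W_by = (148000×0.00774 − 1942×0.171) / (2/5) = 2033 J.
Q = 0 ⇒ ΔU = −W_by = -2033 J.

ΔU ≈ -2.03 kJ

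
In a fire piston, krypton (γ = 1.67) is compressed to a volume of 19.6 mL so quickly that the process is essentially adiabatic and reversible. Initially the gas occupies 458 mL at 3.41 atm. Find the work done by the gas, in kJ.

P₂ = P₁(V₁/V₂)^γ = 3.41×(458/19.6)^(1.67) = 658.2 atm.
For a reversible adiabat, W_by_gas = (P₁V₁ − P₂V₂)/(γ−1).
W_by = (345500×0.000458 − 6.669×10^7×1.96×10^-5) / (0.67) = -1715 J.

W ≈ -1.71 kJ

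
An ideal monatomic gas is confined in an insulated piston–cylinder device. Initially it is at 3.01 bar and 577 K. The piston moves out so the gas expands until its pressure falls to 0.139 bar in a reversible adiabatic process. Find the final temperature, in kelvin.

T₂ ≈ 169 K

Adiabatic: T₂/T₁ = (P₂/P₁)^((γ−1)/γ).
For a monatomic ideal gas γ = 5/3, so (γ−1)/γ = 2/5.
T₂ = 577 × (0.139/3.01)^(2/5) = 168.6 K.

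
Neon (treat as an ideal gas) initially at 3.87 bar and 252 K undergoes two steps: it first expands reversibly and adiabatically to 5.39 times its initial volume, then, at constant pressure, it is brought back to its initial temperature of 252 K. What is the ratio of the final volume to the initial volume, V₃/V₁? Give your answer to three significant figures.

V₃/V₁ ≈ 16.6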